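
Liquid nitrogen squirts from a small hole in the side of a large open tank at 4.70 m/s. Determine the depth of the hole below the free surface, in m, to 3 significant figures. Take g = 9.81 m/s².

1.13 m

For a small hole in a large open tank, ½v² = gh, giving h = v²/(2g).
h = 4.70²/(2·9.81) = 22.1/19.62 = 1.13 m.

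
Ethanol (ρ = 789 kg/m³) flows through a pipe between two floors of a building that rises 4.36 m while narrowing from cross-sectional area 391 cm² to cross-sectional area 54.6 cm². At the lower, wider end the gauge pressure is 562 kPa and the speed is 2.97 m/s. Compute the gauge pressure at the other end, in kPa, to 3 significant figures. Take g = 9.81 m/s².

Mass conservation (A₁v₁ = A₂v₂) gives v₂ = 2.97 × 391/54.6 = 21.3 m/s.
Energy conservation along the streamline gives P₂ = P₁ − ½ρ(v₂² − v₁²) − ρg(h₂ − h₁).
P₂ = 562000 + ½·789·(2.97² − 21.3²) − 789·9.81·(+4.36) = 562000 + (-175000) − (33700) = 353000 Pa.

P₂ = 353 kPa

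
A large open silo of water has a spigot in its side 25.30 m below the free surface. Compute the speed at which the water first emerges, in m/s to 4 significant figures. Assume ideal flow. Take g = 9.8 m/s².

v ≈ 22.27 m/s

Bernoulli from surface to hole (P equal, v_surface ≈ 0): v = √(2gh) = √(2×9.8×25.30) = 22.27 m/s.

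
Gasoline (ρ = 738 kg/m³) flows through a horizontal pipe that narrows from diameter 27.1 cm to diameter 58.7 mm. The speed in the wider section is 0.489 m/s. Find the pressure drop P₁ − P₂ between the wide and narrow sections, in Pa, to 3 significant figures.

Continuity gives A₁v₁ = A₂v₂, so v₂ = (577 cm²)/(27.1 cm²) × 0.489 m/s = 10.4 m/s.
The pipe is horizontal, so Bernoulli reduces to P₁ + ½ρv₁² = P₂ + ½ρv₂².
P₁ − P₂ = ½·738·(10.4² − 0.489²) = ½·738·108 = 40000 Pa.

ΔP ≈ 40000 Pa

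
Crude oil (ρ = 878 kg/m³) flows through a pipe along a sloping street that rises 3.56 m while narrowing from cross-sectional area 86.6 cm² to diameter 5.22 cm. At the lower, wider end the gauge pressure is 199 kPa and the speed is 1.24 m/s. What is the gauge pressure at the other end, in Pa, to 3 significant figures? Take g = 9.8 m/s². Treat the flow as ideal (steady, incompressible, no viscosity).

Mass conservation (A₁v₁ = A₂v₂) gives v₂ = 1.24 × 86.6/21.4 = 5.02 m/s.
Energy conservation along the streamline gives P₂ = P₁ − ½ρ(v₂² − v₁²) − ρg(h₂ − h₁).
P₂ = 199000 + ½·878·(1.24² − 5.02²) − 878·9.8·(+3.56) = 199000 + (-10400) − (30600) = 158000 Pa.

158000 Pa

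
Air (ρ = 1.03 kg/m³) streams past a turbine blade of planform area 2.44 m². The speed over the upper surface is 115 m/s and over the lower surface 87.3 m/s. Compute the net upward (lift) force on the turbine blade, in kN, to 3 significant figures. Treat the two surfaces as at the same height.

F ≈ 7.04 kN

From P + ½ρv² = const at equal height, P_low − P_up = ½ρ(v_up² − v_low²).
ΔP = ½·1.03·(115² − 87.3²) = 2890 Pa.
Lift = ΔP · A = 2890 × 2.44 = 7040 N.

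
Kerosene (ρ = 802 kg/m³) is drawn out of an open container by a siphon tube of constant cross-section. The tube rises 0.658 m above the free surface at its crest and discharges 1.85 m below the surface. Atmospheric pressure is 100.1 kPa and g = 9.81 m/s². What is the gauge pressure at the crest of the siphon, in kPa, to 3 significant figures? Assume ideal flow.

P_gauge ≈ -19.7 kPa

From the surface to the outlet (both open to atmosphere, surface at rest): v = √(2g·h_out) = √(2·9.81·1.85) = 6.02 m/s.
The bore is uniform, so the speed at the crest is the same v. Bernoulli surface→crest: P_atm = P_top + ½ρv² + ρg·h_top.
P_top = 100100 − ½·802·6.02² − 802·9.81·0.658 = 80400 Pa. So P_gauge = P_top − P_atm = -19700 Pa.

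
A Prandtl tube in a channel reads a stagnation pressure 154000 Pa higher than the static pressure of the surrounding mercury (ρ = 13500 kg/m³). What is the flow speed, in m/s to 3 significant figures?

v ≈ 4.78 m/s

The dynamic pressure equals the rise in static pressure at the stagnation point: ΔP = ½ρv².
v = √(2ΔP/ρ) = √(2·154000/13500) = 4.78 m/s.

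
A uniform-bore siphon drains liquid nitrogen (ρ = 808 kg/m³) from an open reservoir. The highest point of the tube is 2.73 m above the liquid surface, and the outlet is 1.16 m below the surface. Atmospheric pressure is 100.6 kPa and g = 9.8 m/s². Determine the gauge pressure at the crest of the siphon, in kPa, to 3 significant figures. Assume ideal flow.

P_gauge = -30.8 kPa

The outlet speed comes from Torricelli: v = √(2g·1.16) = 4.77 m/s.
With constant cross-section the crest speed equals v; applying Bernoulli from the surface up to the crest, P_top = P_atm − ½ρv² − ρg·h_top.
P_top = 100600 − ½·808·4.77² − 808·9.8·2.73 = 69800 Pa. So P_gauge = P_top − P_atm = -30800 Pa.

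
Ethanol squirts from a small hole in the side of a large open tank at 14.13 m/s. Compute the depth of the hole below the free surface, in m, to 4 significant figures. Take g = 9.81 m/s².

10.18 m

For a small hole in a large open tank, ½v² = gh, giving h = v²/(2g).
h = 14.13²/(2·9.81) = 199.7/19.62 = 10.18 m.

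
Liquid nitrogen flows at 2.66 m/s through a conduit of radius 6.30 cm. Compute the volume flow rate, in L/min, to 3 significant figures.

Q = A·v = 0.0125 m² × 2.66 m/s = 0.0332 m³/s.
Converting: 0.0332 m³/s × 60000 = 1990 L/min.

Q ≈ 1990 L/min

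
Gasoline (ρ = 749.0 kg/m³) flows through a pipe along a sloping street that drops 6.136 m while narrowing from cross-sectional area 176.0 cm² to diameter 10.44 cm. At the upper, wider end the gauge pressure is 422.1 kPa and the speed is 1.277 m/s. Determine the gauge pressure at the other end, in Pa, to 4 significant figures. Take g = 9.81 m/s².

The volume flow rate is constant, so v₂ = (A₁/A₂)v₁ = (176.0/85.60)·1.277 = 2.626 m/s.
Applying Bernoulli between the two ends and solving for P₂: P₂ = P₁ + ½ρ(v₁² − v₂²) − ρgΔh.
P₂ = 422100 + ½·749.0·(1.277² − 2.626²) − 749.0·9.81·(−6.136) = 422100 + (-1971) − (-45090) = 465200 Pa.

P₂ ≈ 465200 Pa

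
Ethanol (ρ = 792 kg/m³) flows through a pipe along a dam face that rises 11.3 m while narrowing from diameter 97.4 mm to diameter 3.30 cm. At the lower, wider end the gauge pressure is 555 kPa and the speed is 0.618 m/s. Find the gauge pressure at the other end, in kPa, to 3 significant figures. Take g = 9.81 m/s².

456 kPa

The volume flow rate is constant, so v₂ = (A₁/A₂)v₁ = (74.5/8.55)·0.618 = 5.38 m/s.
Bernoulli: P₁ + ½ρv₁² + ρg h₁ = P₂ + ½ρv₂² + ρg h₂, so P₂ = P₁ + ½ρ(v₁² − v₂²) − ρg(h₂ − h₁).
P₂ = 555000 + ½·792·(0.618² − 5.38²) − 792·9.81·(+11.3) = 555000 + (-11300) − (87800) = 456000 Pa.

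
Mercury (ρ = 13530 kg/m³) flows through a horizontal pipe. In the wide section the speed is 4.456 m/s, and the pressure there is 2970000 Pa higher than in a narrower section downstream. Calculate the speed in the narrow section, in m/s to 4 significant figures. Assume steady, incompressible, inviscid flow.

21.42 m/s

Along the level pipe P + ½ρv² is conserved, hence v₂² = v₁² + 2(P₁ − P₂)/ρ.
v₂ = √(4.456² + 2·2970000/13530) = √(19.86 + 439.0) = 21.42 m/s.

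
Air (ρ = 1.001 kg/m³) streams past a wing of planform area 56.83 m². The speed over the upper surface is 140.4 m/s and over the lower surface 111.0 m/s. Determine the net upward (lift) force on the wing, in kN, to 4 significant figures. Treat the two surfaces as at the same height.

With equal heights on the two surfaces, Bernoulli gives P_lower − P_upper = ½ρ(v_upper² − v_lower²).
ΔP = ½·1.001·(140.4² − 111.0²) = 3699 Pa.
Lift = ΔP · A = 3699 × 56.83 = 210200 N.

210.2 kN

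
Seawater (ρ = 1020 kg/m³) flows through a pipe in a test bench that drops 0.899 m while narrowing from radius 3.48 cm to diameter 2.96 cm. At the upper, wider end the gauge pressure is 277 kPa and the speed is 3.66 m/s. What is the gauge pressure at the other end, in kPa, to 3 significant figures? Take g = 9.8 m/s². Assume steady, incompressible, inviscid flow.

Mass conservation (A₁v₁ = A₂v₂) gives v₂ = 3.66 × 38.0/6.88 = 20.2 m/s.
Applying Bernoulli between the two ends and solving for P₂: P₂ = P₁ + ½ρ(v₁² − v₂²) − ρgΔh.
P₂ = 277000 + ½·1020·(3.66² − 20.2²) − 1020·9.8·(−0.899) = 277000 + (-202000) − (-8990) = 84000 Pa.

P₂ ≈ 84.0 kPa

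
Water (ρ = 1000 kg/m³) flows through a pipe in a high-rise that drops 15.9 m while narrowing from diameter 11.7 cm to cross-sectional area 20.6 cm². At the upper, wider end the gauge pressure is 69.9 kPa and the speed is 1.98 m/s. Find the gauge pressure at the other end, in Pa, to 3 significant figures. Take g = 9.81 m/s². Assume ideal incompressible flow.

174000 Pa

The volume flow rate is constant, so v₂ = (A₁/A₂)v₁ = (108/20.6)·1.98 = 10.3 m/s.
Bernoulli: P₁ + ½ρv₁² + ρg h₁ = P₂ + ½ρv₂² + ρg h₂, so P₂ = P₁ + ½ρ(v₁² − v₂²) − ρg(h₂ − h₁).
P₂ = 69900 + ½·1000·(1.98² − 10.3²) − 1000·9.81·(−15.9) = 69900 + (-51400) − (-156000) = 174000 Pa.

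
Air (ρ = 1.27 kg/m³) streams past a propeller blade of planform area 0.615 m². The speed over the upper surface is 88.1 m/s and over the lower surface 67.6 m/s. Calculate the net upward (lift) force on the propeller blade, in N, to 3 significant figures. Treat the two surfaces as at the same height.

The faster flow above has the lower pressure; Bernoulli (same height) gives ΔP = ½ρ(v_up² − v_low²).
ΔP = ½·1.27·(88.1² − 67.6²) = 2030 Pa.
Lift = ΔP · A = 2030 × 0.615 = 1250 N.

1250 N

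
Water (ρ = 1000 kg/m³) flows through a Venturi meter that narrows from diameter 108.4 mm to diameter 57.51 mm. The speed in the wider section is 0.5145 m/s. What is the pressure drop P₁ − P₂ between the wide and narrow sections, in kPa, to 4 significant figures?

1.538 kPa

Mass conservation (A₁v₁ = A₂v₂) gives v₂ = 0.5145 × 92.29/25.98 = 1.828 m/s.
Along the horizontal streamline, P + ½ρv² is constant.
P₁ − P₂ = ½·1000·(1.828² − 0.5145²) = ½·1000·3.077 = 1538 Pa.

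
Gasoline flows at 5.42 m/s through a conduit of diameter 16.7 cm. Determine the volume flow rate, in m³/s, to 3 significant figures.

Q = A·v = 0.0219 m² × 5.42 m/s = 0.119 m³/s.

Q ≈ 0.119 m³/s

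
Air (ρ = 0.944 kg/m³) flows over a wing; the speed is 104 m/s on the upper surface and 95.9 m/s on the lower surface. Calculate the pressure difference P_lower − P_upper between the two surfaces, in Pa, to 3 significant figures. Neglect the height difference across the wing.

ΔP = 764 Pa

With negligible Δh, P + ½ρv² is constant, so P_low − P_up = ½ρ(v_up² − v_low²).
ΔP = ½·0.944·(104² − 95.9²) = 764 Pa.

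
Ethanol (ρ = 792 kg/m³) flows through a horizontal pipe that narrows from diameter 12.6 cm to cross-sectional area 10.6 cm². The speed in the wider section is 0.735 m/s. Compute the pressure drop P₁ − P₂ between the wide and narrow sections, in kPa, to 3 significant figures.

ΔP = 29.4 kPa

By continuity, v₂ = v₁·A₁/A₂ = 0.735·(125/10.6) = 8.65 m/s.
With no height change, Bernoulli's equation is P₁ + ½ρv₁² = P₂ + ½ρv₂².
P₁ − P₂ = ½·792·(8.65² − 0.735²) = ½·792·74.2 = 29400 Pa.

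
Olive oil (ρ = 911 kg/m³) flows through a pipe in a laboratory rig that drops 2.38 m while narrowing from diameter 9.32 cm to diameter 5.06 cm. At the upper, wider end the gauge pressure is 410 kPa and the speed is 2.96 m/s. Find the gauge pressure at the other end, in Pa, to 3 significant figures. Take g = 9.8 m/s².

P₂ ≈ 389000 Pa

Continuity gives A₁v₁ = A₂v₂, so v₂ = (68.2 cm²)/(20.1 cm²) × 2.96 m/s = 10.0 m/s.
Bernoulli: P₁ + ½ρv₁² + ρg h₁ = P₂ + ½ρv₂² + ρg h₂, so P₂ = P₁ + ½ρ(v₁² − v₂²) − ρg(h₂ − h₁).
P₂ = 410000 + ½·911·(2.96² − 10.0²) − 911·9.8·(−2.38) = 410000 + (-41900) − (-21200) = 389000 Pa.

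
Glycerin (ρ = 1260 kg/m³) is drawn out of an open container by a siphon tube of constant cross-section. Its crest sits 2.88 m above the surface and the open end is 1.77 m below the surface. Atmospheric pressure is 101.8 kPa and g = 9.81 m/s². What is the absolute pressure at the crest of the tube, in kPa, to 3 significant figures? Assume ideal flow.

From the surface to the outlet (both open to atmosphere, surface at rest): v = √(2g·h_out) = √(2·9.81·1.77) = 5.89 m/s.
With constant cross-section the crest speed equals v; applying Bernoulli from the surface up to the crest, P_top = P_atm − ½ρv² − ρg·h_top.
P_top = 101800 − ½·1260·5.89² − 1260·9.81·2.88 = 44300 Pa.

44.3 kPa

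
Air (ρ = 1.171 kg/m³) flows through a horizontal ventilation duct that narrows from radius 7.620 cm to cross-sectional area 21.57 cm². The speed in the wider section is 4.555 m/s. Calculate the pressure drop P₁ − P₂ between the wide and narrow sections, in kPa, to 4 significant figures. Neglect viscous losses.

Mass conservation (A₁v₁ = A₂v₂) gives v₂ = 4.555 × 182.4/21.57 = 38.52 m/s.
The pipe is horizontal, so Bernoulli reduces to P₁ + ½ρv₁² = P₂ + ½ρv₂².
P₁ − P₂ = ½·1.171·(38.52² − 4.555²) = ½·1.171·1463 = 856.7 Pa.

ΔP ≈ 0.8567 kPa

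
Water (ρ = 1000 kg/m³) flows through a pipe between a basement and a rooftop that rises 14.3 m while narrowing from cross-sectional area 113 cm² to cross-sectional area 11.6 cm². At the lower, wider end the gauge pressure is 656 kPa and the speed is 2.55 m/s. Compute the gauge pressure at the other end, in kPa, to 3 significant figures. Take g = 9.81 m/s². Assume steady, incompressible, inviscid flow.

P₂ ≈ 210 kPa

Continuity gives A₁v₁ = A₂v₂, so v₂ = (113 cm²)/(11.6 cm²) × 2.55 m/s = 24.8 m/s.
Energy conservation along the streamline gives P₂ = P₁ − ½ρ(v₂² − v₁²) − ρg(h₂ − h₁).
P₂ = 656000 + ½·1000·(2.55² − 24.8²) − 1000·9.81·(+14.3) = 656000 + (-305000) − (140000) = 210000 Pa.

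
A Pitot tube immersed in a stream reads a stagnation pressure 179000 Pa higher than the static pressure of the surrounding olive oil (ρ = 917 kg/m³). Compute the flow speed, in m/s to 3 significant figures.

v = 19.8 m/s

At the stagnation point the flow is brought to rest, so Bernoulli gives P_stag − P_static = ½ρv².
v = √(2ΔP/ρ) = √(2·179000/917) = 19.8 m/s.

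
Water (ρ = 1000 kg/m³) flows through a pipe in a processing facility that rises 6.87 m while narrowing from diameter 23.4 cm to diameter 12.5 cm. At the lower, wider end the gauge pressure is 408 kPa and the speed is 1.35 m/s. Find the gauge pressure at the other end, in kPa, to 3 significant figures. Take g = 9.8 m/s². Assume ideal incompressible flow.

The volume flow rate is constant, so v₂ = (A₁/A₂)v₁ = (430/123)·1.35 = 4.73 m/s.
Bernoulli: P₁ + ½ρv₁² + ρg h₁ = P₂ + ½ρv₂² + ρg h₂, so P₂ = P₁ + ½ρ(v₁² − v₂²) − ρg(h₂ − h₁).
P₂ = 408000 + ½·1000·(1.35² − 4.73²) − 1000·9.8·(+6.87) = 408000 + (-10300) − (67300) = 330000 Pa.

P₂ = 330 kPa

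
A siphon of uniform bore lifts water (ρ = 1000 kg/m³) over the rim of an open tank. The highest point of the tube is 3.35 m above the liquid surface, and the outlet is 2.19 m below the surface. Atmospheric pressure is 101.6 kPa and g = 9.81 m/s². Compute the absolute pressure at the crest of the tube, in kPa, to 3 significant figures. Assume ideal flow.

P_top ≈ 47.3 kPa

The outlet speed comes from Torricelli: v = √(2g·2.19) = 6.55 m/s.
With constant cross-section the crest speed equals v; applying Bernoulli from the surface up to the crest, P_top = P_atm − ½ρv² − ρg·h_top.
P_top = 101600 − ½·1000·6.55² − 1000·9.81·3.35 = 47300 Pa.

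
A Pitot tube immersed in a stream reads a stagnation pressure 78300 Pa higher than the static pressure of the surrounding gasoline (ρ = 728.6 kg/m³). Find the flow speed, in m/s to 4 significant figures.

The dynamic pressure equals the rise in static pressure at the stagnation point: ΔP = ½ρv².
v = √(2ΔP/ρ) = √(2·78300/728.6) = 14.66 m/s.

v = 14.66 m/s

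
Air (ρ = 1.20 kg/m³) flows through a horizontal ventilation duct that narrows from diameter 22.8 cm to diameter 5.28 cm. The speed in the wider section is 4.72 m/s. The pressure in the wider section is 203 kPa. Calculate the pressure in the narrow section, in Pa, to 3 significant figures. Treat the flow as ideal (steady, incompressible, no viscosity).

By continuity, v₂ = v₁·A₁/A₂ = 4.72·(408/21.9) = 88.0 m/s.
Along the horizontal streamline, P + ½ρv² is constant.
P₂ = P₁ − ½ρ(v₂² − v₁²) = 203000 − ½·1.20·(88.0² − 4.72²) = 203000 − 4630 = 198000 Pa.

P₂ = 198000 Pa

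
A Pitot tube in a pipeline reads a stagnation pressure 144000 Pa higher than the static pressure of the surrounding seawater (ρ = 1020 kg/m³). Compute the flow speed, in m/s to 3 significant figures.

At the stagnation point the flow is brought to rest, so Bernoulli gives P_stag − P_static = ½ρv².
v = √(2ΔP/ρ) = √(2·144000/1020) = 16.8 m/s.

v ≈ 16.8 m/s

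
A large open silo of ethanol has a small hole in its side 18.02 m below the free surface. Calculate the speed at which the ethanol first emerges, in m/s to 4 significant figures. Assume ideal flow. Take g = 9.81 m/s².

v ≈ 18.80 m/s

Torricelli's result v = √(2gh) gives v = √(2·9.81·18.02) = 18.80 m/s.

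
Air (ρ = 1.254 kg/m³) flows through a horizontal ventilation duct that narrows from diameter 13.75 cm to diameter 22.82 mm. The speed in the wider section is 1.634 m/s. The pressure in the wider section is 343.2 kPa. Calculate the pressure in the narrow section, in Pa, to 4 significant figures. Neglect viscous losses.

341000 Pa

Mass conservation (A₁v₁ = A₂v₂) gives v₂ = 1.634 × 148.5/4.090 = 59.32 m/s.
Along the horizontal streamline, P + ½ρv² is constant.
P₂ = P₁ − ½ρ(v₂² − v₁²) = 343200 − ½·1.254·(59.32² − 1.634²) = 343200 − 2205 = 341000 Pa.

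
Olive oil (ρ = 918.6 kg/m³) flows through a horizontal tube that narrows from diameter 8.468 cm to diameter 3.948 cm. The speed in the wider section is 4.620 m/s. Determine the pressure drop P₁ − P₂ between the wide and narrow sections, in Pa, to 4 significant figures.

ΔP ≈ 197700 Pa

By continuity, v₂ = v₁·A₁/A₂ = 4.620·(56.32/12.24) = 21.25 m/s.
With no height change, Bernoulli's equation is P₁ + ½ρv₁² = P₂ + ½ρv₂².
P₁ − P₂ = ½·918.6·(21.25² − 4.620²) = ½·918.6·430.4 = 197700 Pa.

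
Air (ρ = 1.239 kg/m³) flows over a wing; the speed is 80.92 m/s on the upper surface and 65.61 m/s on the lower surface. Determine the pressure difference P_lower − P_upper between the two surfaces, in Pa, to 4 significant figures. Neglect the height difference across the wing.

With negligible Δh, P + ½ρv² is constant, so P_low − P_up = ½ρ(v_up² − v_low²).
ΔP = ½·1.239·(80.92² − 65.61²) = 1390 Pa.

ΔP ≈ 1390 Pa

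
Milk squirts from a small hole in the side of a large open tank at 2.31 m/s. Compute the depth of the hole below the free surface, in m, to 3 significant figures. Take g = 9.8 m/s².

0.272 m

Torricelli: v = √(2gh), so h = v²/(2g).
h = 2.31²/(2·9.8) = 5.34/19.60 = 0.272 m.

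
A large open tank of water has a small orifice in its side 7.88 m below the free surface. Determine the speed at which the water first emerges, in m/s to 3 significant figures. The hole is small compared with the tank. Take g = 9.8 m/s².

The surface is effectively still and both ends are open, so ½v² = gh and v = √(2·9.8·7.88) = 12.4 m/s.

12.4 m/s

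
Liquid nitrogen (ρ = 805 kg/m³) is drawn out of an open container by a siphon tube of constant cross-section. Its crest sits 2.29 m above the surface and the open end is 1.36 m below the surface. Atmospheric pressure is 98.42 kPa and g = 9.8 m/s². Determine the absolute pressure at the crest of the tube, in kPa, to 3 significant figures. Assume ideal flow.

Bernoulli surface→outlet gives ½v² = g·h_out, so v = √(2·9.8·1.36) = 5.16 m/s.
The bore is uniform, so the speed at the crest is the same v. Bernoulli surface→crest: P_atm = P_top + ½ρv² + ρg·h_top.
P_top = 98420 − ½·805·5.16² − 805·9.8·2.29 = 69600 Pa.

P_top ≈ 69.6 kPa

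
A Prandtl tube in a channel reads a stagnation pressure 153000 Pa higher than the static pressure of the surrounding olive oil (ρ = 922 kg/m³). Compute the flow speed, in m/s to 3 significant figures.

v = 18.2 m/s

At the stagnation point the flow is brought to rest, so Bernoulli gives P_stag − P_static = ½ρv².
v = √(2ΔP/ρ) = √(2·153000/922) = 18.2 m/s.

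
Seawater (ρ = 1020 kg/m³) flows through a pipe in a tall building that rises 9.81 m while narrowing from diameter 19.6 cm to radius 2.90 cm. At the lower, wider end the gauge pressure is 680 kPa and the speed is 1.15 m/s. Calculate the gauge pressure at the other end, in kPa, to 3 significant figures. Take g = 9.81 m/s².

The volume flow rate is constant, so v₂ = (A₁/A₂)v₁ = (302/26.4)·1.15 = 13.1 m/s.
Energy conservation along the streamline gives P₂ = P₁ − ½ρ(v₂² − v₁²) − ρg(h₂ − h₁).
P₂ = 680000 + ½·1020·(1.15² − 13.1²) − 1020·9.81·(+9.81) = 680000 + (-87300) − (98200) = 495000 Pa.

495 kPa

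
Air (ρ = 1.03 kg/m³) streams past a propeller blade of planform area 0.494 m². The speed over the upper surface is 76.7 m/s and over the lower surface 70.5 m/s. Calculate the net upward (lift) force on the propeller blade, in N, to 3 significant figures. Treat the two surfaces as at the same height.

From P + ½ρv² = const at equal height, P_low − P_up = ½ρ(v_up² − v_low²).
ΔP = ½·1.03·(76.7² − 70.5²) = 470 Pa.
Lift = ΔP · A = 470 × 0.494 = 232 N.

F = 232 N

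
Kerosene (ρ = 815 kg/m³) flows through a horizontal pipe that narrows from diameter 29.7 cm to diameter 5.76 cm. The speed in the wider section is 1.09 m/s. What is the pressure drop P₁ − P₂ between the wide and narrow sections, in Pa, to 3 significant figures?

The volume flow rate is constant, so v₂ = (A₁/A₂)v₁ = (693/26.1)·1.09 = 29.0 m/s.
With no height change, Bernoulli's equation is P₁ + ½ρv₁² = P₂ + ½ρv₂².
P₁ − P₂ = ½·815·(29.0² − 1.09²) = ½·815·839 = 342000 Pa.

ΔP ≈ 342000 Pa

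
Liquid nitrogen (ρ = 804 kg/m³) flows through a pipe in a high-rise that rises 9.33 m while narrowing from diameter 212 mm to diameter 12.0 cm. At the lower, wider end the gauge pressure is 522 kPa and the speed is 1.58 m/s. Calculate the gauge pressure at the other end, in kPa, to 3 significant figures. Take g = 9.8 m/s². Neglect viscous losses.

By continuity, v₂ = v₁·A₁/A₂ = 1.58·(353/113) = 4.93 m/s.
Bernoulli: P₁ + ½ρv₁² + ρg h₁ = P₂ + ½ρv₂² + ρg h₂, so P₂ = P₁ + ½ρ(v₁² − v₂²) − ρg(h₂ − h₁).
P₂ = 522000 + ½·804·(1.58² − 4.93²) − 804·9.8·(+9.33) = 522000 + (-8770) − (73500) = 440000 Pa.

P₂ ≈ 440 kPa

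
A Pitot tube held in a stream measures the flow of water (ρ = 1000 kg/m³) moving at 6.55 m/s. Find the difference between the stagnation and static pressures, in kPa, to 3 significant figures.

Bernoulli between the free stream and the stagnation point: ½ρv² = P_stag − P_static.
ΔP = ½·1000·6.55² = 21500 Pa.

ΔP ≈ 21.5 kPa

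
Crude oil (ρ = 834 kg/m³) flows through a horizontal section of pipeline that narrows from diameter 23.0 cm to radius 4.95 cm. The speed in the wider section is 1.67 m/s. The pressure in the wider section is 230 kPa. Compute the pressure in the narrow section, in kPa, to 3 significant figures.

P₂ ≈ 197 kPa

Continuity gives A₁v₁ = A₂v₂, so v₂ = (415 cm²)/(77.0 cm²) × 1.67 m/s = 9.01 m/s.
Along the horizontal streamline, P + ½ρv² is constant.
P₂ = P₁ − ½ρ(v₂² − v₁²) = 230000 − ½·834·(9.01² − 1.67²) = 230000 − 32700 = 197000 Pa.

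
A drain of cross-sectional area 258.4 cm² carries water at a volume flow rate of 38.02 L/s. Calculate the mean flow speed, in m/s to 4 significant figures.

Q = 38.02 L/s = 0.03802 m³/s.
v = Q/A = 0.03802 / 0.02584 = 1.471 m/s.

v = 1.471 m/s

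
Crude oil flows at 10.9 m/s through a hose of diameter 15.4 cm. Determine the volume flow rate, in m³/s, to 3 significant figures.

Q = A·v = 0.0186 m² × 10.9 m/s = 0.203 m³/s.

Q ≈ 0.203 m³/s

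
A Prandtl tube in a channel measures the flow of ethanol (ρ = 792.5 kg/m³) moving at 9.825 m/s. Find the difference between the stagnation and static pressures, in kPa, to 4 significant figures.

ΔP = 38.25 kPa

At the stagnation point the flow is brought to rest, so Bernoulli gives P_stag − P_static = ½ρv².
ΔP = ½·792.5·9.825² = 38250 Pa.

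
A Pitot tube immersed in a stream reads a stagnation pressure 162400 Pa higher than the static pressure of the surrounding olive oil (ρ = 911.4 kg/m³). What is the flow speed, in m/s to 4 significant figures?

Bernoulli between the free stream and the stagnation point: ½ρv² = P_stag − P_static.
v = √(2ΔP/ρ) = √(2·162400/911.4) = 18.88 m/s.

v = 18.88 m/s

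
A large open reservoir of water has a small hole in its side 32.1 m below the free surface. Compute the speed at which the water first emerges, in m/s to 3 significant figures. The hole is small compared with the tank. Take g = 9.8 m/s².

25.1 m/s

With the surface at rest and both surface and jet at atmospheric pressure, Bernoulli gives ρg h = ½ρv², so v = √(2gh) = √(2·9.8·32.1) = 25.1 m/s.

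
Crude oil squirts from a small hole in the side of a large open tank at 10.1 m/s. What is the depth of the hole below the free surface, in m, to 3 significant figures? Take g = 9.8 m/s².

5.20 m

Torricelli: v = √(2gh), so h = v²/(2g).
h = 10.1²/(2·9.8) = 102/19.60 = 5.20 m.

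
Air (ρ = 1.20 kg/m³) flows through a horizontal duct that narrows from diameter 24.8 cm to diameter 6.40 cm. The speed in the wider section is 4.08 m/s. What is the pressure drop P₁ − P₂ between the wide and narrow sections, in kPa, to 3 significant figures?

By continuity, v₂ = v₁·A₁/A₂ = 4.08·(483/32.2) = 61.3 m/s.
Bernoulli (h₁ = h₂): P₁ − P₂ = ½ρ(v₂² − v₁²).
P₁ − P₂ = ½·1.20·(61.3² − 4.08²) = ½·1.20·3740 = 2240 Pa.

2.24 kPa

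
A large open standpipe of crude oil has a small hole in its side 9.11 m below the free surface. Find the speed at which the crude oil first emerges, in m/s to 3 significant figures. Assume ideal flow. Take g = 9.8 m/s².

v ≈ 13.4 m/s

The surface is effectively still and both ends are open, so ½v² = gh and v = √(2·9.8·9.11) = 13.4 m/s.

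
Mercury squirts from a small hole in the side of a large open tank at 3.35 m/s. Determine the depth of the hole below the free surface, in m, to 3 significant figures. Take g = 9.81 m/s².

h ≈ 0.572 m

Torricelli: v = √(2gh), so h = v²/(2g).
h = 3.35²/(2·9.81) = 11.2/19.62 = 0.572 m.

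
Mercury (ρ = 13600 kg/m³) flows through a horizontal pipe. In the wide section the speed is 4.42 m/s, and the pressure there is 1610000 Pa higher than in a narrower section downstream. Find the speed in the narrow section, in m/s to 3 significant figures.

v₂ ≈ 16.0 m/s

Along the level pipe P + ½ρv² is conserved, hence v₂² = v₁² + 2(P₁ − P₂)/ρ.
v₂ = √(4.42² + 2·1610000/13600) = √(19.5 + 237) = 16.0 m/s.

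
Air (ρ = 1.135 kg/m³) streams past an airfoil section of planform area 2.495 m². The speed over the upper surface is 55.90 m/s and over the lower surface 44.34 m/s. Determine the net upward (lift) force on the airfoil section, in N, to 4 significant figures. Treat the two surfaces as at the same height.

From P + ½ρv² = const at equal height, P_low − P_up = ½ρ(v_up² − v_low²).
ΔP = ½·1.135·(55.90² − 44.34²) = 657.6 Pa.
Lift = ΔP · A = 657.6 × 2.495 = 1641 N.

F ≈ 1641 N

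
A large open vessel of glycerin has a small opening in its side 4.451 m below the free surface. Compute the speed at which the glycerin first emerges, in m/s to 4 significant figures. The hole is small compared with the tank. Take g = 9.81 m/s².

Torricelli's result v = √(2gh) gives v = √(2·9.81·4.451) = 9.345 m/s.

9.345 m/s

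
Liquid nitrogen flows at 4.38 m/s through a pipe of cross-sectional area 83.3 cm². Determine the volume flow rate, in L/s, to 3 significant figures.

Q ≈ 36.5 L/s

Q = A·v = 0.00833 m² × 4.38 m/s = 0.0365 m³/s.
Converting: 0.0365 m³/s × 1000 = 36.5 L/s.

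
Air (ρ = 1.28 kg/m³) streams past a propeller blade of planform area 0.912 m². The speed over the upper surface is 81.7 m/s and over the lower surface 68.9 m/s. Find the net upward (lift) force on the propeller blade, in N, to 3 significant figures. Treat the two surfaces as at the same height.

The faster flow above has the lower pressure; Bernoulli (same height) gives ΔP = ½ρ(v_up² − v_low²).
ΔP = ½·1.28·(81.7² − 68.9²) = 1230 Pa.
Lift = ΔP · A = 1230 × 0.912 = 1130 N.

F = 1130 N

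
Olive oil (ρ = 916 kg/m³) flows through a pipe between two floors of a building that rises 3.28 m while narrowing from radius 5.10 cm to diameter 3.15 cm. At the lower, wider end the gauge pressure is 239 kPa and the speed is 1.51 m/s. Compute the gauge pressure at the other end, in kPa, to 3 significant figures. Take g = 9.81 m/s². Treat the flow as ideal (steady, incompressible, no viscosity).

P₂ ≈ 95.8 kPa

By continuity, v₂ = v₁·A₁/A₂ = 1.51·(81.7/7.79) = 15.8 m/s.
Bernoulli: P₁ + ½ρv₁² + ρg h₁ = P₂ + ½ρv₂² + ρg h₂, so P₂ = P₁ + ½ρ(v₁² − v₂²) − ρg(h₂ − h₁).
P₂ = 239000 + ½·916·(1.51² − 15.8²) − 916·9.81·(+3.28) = 239000 + (-114000) − (29500) = 95800 Pa.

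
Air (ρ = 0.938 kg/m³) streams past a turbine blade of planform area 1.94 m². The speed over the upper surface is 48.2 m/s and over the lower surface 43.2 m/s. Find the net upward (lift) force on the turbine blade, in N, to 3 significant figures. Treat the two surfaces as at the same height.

F ≈ 416 N

From P + ½ρv² = const at equal height, P_low − P_up = ½ρ(v_up² − v_low²).
ΔP = ½·0.938·(48.2² − 43.2²) = 214 Pa.
Lift = ΔP · A = 214 × 1.94 = 416 N.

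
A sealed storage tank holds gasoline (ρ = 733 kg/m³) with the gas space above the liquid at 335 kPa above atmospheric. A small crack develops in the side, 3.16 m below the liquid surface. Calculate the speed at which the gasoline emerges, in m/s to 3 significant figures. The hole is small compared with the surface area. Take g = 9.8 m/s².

v ≈ 31.2 m/s

Take point 1 at the surface (v₁ ≈ 0) and point 2 at the hole (at atmospheric pressure). Bernoulli: P₁ + ρg h = P_atm + ½ρv₂².
With P₁ − P_atm = 335000 Pa, v₂ = √(2gh + 2ΔP/ρ) = √(2·9.8·3.16 + 2·335000/733) = 31.2 m/s.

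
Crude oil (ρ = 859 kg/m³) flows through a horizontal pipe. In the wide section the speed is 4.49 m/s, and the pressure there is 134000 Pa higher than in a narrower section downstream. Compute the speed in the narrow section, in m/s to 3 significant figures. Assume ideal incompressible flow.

Horizontal Bernoulli: P₁ + ½ρv₁² = P₂ + ½ρv₂², so v₂² = v₁² + 2(P₁ − P₂)/ρ.
v₂ = √(4.49² + 2·134000/859) = √(20.2 + 312) = 18.2 m/s.

18.2 m/s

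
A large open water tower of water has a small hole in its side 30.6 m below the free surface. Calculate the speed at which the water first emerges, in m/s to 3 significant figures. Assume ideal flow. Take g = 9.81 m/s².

Torricelli's result v = √(2gh) gives v = √(2·9.81·30.6) = 24.5 m/s.

v ≈ 24.5 m/s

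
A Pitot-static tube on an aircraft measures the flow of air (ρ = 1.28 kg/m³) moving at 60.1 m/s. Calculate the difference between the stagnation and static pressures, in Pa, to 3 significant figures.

ΔP = 2310 Pa

At the stagnation point the flow is brought to rest, so Bernoulli gives P_stag − P_static = ½ρv².
ΔP = ½·1.28·60.1² = 2310 Pa.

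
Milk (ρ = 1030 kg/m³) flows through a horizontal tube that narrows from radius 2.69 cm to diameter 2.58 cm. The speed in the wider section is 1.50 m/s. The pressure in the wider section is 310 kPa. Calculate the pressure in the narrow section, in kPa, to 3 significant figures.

289 kPa

By continuity, v₂ = v₁·A₁/A₂ = 1.50·(22.7/5.23) = 6.52 m/s.
Bernoulli (h₁ = h₂): P₁ − P₂ = ½ρ(v₂² − v₁²).
P₂ = P₁ − ½ρ(v₂² − v₁²) = 310000 − ½·1030·(6.52² − 1.50²) = 310000 − 20800 = 289000 Pa.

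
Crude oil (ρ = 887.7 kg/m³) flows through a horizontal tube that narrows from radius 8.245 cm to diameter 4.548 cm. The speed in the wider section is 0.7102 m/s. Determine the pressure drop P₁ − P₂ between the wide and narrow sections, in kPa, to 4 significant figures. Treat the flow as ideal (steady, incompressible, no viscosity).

ΔP = 38.47 kPa

The volume flow rate is constant, so v₂ = (A₁/A₂)v₁ = (213.6/16.25)·0.7102 = 9.336 m/s.
The pipe is horizontal, so Bernoulli reduces to P₁ + ½ρv₁² = P₂ + ½ρv₂².
P₁ − P₂ = ½·887.7·(9.336² − 0.7102²) = ½·887.7·86.66 = 38470 Pa.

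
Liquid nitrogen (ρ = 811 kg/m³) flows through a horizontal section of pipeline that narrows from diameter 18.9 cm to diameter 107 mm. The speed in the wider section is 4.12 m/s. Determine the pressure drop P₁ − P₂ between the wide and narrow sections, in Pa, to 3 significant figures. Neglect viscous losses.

60100 Pa

Mass conservation (A₁v₁ = A₂v₂) gives v₂ = 4.12 × 281/89.9 = 12.9 m/s.
Along the horizontal streamline, P + ½ρv² is constant.
P₁ − P₂ = ½·811·(12.9² − 4.12²) = ½·811·148 = 60100 Pa.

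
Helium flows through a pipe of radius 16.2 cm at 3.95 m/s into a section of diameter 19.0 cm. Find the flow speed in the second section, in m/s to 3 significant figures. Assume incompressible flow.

Mass conservation (A₁v₁ = A₂v₂) gives v₂ = 3.95 × 824/284 = 11.5 m/s.

v₂ ≈ 11.5 m/s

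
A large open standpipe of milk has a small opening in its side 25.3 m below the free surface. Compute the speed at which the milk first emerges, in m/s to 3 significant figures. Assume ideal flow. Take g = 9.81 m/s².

The surface is effectively still and both ends are open, so ½v² = gh and v = √(2·9.81·25.3) = 22.3 m/s.

22.3 m/s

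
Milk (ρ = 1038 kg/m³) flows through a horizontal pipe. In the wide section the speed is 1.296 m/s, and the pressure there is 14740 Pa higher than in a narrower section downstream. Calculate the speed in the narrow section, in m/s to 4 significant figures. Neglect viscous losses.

Along the level pipe P + ½ρv² is conserved, hence v₂² = v₁² + 2(P₁ − P₂)/ρ.
v₂ = √(1.296² + 2·14740/1038) = √(1.680 + 28.40) = 5.485 m/s.

5.485 m/s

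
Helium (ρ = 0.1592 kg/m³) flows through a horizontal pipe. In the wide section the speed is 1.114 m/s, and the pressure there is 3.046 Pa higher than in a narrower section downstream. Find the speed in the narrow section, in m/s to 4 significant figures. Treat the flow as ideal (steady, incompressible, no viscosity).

v₂ ≈ 6.285 m/s

Horizontal Bernoulli: P₁ + ½ρv₁² = P₂ + ½ρv₂², so v₂² = v₁² + 2(P₁ − P₂)/ρ.
v₂ = √(1.114² + 2·3.046/0.1592) = √(1.241 + 38.27) = 6.285 m/s.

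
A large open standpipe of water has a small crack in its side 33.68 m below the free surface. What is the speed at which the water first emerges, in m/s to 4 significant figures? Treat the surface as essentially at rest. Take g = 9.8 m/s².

25.69 m/s

With the surface at rest and both surface and jet at atmospheric pressure, Bernoulli gives ρg h = ½ρv², so v = √(2gh) = √(2·9.8·33.68) = 25.69 m/s.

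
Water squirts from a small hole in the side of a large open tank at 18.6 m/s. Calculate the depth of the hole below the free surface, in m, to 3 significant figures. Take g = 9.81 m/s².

Torricelli: v = √(2gh), so h = v²/(2g).
h = 18.6²/(2·9.81) = 346/19.62 = 17.6 m.

h = 17.6 m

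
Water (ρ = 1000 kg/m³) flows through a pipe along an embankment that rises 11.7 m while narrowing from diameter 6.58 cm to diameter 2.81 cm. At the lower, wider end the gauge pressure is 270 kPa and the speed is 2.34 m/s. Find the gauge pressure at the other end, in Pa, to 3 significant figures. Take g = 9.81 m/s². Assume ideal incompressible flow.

75600 Pa

Mass conservation (A₁v₁ = A₂v₂) gives v₂ = 2.34 × 34.0/6.20 = 12.8 m/s.
Applying Bernoulli between the two ends and solving for P₂: P₂ = P₁ + ½ρ(v₁² − v₂²) − ρgΔh.
P₂ = 270000 + ½·1000·(2.34² − 12.8²) − 1000·9.81·(+11.7) = 270000 + (-79600) − (115000) = 75600 Pa.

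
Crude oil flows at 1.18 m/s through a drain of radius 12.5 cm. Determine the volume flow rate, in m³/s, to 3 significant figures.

Q = 0.0579 m³/s

Q = A·v = 0.0491 m² × 1.18 m/s = 0.0579 m³/s.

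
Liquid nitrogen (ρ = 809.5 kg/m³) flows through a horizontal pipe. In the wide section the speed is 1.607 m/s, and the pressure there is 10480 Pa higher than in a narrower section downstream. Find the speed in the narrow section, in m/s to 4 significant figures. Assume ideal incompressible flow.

Horizontal Bernoulli: P₁ + ½ρv₁² = P₂ + ½ρv₂², so v₂² = v₁² + 2(P₁ − P₂)/ρ.
v₂ = √(1.607² + 2·10480/809.5) = √(2.582 + 25.89) = 5.336 m/s.

v₂ = 5.336 m/s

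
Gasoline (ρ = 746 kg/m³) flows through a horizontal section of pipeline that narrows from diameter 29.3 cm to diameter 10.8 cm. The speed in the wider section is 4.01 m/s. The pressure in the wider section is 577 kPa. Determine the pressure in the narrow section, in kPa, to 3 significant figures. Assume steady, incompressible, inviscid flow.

258 kPa

The volume flow rate is constant, so v₂ = (A₁/A₂)v₁ = (674/91.6)·4.01 = 29.5 m/s.
The pipe is horizontal, so Bernoulli reduces to P₁ + ½ρv₁² = P₂ + ½ρv₂².
P₂ = P₁ − ½ρ(v₂² − v₁²) = 577000 − ½·746·(29.5² − 4.01²) = 577000 − 319000 = 258000 Pa.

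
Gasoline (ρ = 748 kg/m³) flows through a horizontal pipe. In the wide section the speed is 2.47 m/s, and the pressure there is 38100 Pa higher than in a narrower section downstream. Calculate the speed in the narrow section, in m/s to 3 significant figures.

v₂ ≈ 10.4 m/s

Horizontal Bernoulli: P₁ + ½ρv₁² = P₂ + ½ρv₂², so v₂² = v₁² + 2(P₁ − P₂)/ρ.
v₂ = √(2.47² + 2·38100/748) = √(6.10 + 102) = 10.4 m/s.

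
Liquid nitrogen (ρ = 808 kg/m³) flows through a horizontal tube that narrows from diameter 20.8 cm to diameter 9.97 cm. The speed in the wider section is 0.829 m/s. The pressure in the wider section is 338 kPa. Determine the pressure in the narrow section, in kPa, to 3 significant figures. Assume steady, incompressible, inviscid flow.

333 kPa

Mass conservation (A₁v₁ = A₂v₂) gives v₂ = 0.829 × 340/78.1 = 3.61 m/s.
With no height change, Bernoulli's equation is P₁ + ½ρv₁² = P₂ + ½ρv₂².
P₂ = P₁ − ½ρ(v₂² − v₁²) = 338000 − ½·808·(3.61² − 0.829²) = 338000 − 4980 = 333000 Pa.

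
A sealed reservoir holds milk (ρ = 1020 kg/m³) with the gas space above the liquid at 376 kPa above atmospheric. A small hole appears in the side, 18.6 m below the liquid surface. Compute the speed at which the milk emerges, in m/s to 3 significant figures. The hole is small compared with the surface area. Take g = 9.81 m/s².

Take point 1 at the surface (v₁ ≈ 0) and point 2 at the hole (at atmospheric pressure). Bernoulli: P₁ + ρg h = P_atm + ½ρv₂².
With P₁ − P_atm = 376000 Pa, v₂ = √(2gh + 2ΔP/ρ) = √(2·9.81·18.6 + 2·376000/1020) = 33.2 m/s.

v ≈ 33.2 m/s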